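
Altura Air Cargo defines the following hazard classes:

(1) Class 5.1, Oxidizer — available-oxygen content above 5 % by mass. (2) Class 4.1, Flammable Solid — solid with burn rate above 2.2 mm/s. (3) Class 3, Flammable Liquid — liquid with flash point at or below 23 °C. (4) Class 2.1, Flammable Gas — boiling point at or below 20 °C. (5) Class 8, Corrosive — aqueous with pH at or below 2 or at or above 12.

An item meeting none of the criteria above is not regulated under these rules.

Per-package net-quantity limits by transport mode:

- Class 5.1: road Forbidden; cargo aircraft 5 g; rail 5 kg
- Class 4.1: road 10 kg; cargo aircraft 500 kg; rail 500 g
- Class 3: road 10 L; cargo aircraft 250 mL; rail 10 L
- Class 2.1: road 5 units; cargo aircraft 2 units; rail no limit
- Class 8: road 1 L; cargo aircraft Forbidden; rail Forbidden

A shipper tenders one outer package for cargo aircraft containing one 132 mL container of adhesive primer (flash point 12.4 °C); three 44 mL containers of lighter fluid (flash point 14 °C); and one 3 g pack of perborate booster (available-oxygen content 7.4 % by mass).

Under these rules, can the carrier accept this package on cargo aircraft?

With flash point 12.4 °C (≤ 23 °C), the adhesive primer falls in Class 3.
Lighter fluid: flash point 14 °C ≤ 23 °C → Class 3 (Flammable Liquid).
The perborate booster has available-oxygen content 7.4 % by mass, which is > 5 % by mass, so it is Class 5.1 (Oxidizer).
Total Class 3: 132 mL + (three 44 mL containers = 132 mL) = 264 mL.
264 mL exceeds the cargo aircraft limit of 250 mL for Class 3.
Class 5.1 quantity: 3 g.
3 g ≤ 5 g (cargo aircraft limit, Class 5.1) — within limit.

No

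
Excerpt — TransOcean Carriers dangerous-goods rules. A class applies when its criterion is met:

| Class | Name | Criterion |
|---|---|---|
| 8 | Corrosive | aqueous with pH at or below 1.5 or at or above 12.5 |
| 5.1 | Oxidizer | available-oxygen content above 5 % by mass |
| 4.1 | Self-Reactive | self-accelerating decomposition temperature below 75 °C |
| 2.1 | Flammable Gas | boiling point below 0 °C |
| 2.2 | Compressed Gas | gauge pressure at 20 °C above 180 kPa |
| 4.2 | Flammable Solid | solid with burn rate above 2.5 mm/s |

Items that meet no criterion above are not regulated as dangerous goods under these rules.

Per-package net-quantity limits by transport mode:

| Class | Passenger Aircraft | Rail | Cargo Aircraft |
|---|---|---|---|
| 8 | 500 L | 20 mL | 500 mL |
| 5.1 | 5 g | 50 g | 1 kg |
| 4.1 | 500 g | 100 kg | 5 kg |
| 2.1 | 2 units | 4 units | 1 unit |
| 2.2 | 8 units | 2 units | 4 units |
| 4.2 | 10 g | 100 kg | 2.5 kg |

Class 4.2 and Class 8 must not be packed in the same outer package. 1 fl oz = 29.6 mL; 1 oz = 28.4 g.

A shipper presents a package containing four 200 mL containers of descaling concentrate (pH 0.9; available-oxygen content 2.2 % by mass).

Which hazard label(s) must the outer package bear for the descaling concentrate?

pH 0.9 meets the Class 8 criterion (Corrosive), so the descaling concentrate is Class 8.
Only the Class 8 label is required.

Class 8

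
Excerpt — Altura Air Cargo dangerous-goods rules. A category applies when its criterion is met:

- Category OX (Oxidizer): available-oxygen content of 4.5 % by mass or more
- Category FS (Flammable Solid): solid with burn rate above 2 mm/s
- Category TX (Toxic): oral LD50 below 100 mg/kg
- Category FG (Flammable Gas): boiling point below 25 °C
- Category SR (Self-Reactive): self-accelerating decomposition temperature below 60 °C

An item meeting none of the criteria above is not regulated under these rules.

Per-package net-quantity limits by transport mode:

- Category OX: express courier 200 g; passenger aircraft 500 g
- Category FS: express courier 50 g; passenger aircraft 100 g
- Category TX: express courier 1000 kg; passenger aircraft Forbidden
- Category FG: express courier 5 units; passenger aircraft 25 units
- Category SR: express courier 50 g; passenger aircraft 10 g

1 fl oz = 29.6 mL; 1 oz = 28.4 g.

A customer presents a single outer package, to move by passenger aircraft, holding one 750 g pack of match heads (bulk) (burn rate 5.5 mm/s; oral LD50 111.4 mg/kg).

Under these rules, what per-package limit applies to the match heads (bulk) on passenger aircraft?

100 g

The match heads (bulk) have burn rate 5.5 mm/s, which is > 2 mm/s, so they are Category FS (Flammable Solid).
The passenger aircraft limit for Category FS is 100 g.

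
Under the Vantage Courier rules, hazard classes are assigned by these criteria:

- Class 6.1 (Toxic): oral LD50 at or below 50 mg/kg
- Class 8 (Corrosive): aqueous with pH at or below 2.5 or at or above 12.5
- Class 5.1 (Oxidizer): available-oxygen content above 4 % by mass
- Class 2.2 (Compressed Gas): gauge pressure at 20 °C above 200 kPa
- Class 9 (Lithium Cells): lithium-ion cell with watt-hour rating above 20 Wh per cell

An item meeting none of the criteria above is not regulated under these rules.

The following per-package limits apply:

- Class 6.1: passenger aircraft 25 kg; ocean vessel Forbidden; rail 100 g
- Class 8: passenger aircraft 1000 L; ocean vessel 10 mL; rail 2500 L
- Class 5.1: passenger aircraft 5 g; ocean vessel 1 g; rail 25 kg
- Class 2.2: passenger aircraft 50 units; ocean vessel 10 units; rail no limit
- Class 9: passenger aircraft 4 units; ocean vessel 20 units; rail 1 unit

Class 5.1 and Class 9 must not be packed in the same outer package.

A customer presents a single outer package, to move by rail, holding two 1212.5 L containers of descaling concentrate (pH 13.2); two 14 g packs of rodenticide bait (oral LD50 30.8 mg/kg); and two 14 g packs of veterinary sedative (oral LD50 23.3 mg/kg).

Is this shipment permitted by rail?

The descaling concentrate has pH 13.2, which is ≥ 12.5, so it is Class 8 (Corrosive).
The rodenticide bait has oral LD50 30.8 mg/kg, which is ≤ 50 mg/kg, so it is Class 6.1 (Toxic).
Veterinary sedative: oral LD50 23.3 mg/kg ≤ 50 mg/kg → Class 6.1 (Toxic).
Total Class 6.1: (two 14 g packs = 28 g) + (two 14 g packs = 28 g) = 56 g.
56 g is within the rail limit of 100 g for Class 6.1.
Class 8 quantity: two 1212.5 L containers = 2425 L.
2425 L ≤ 2500 L (rail limit, Class 8) — within limit.
The segregation rule (Class 5.1 with Class 9) does not apply to Class 6.1 with Class 8.
Every hazard class is within its rail limit and no segregation rule is violated.

Yes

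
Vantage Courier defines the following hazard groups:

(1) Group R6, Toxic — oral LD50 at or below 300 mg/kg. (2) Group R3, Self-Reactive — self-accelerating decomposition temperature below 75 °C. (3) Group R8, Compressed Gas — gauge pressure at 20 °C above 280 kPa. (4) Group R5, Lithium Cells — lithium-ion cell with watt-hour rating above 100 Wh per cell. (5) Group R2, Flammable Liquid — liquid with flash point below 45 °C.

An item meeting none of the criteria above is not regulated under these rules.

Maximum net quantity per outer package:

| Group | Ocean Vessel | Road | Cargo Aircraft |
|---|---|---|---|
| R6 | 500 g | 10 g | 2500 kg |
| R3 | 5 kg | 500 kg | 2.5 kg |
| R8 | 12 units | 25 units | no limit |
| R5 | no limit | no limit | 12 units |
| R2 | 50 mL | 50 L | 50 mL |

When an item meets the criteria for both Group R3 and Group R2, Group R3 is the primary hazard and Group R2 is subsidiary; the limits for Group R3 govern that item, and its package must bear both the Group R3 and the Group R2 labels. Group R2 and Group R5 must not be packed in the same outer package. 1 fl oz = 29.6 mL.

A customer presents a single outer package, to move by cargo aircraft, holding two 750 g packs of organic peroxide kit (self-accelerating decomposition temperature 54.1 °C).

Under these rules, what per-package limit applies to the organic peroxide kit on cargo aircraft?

2.5 kg

Self-accelerating decomposition temperature 54.1 °C meets the Group R3 criterion (Self-Reactive), so the organic peroxide kit is Group R3.
The cargo aircraft limit for Group R3 is 2.5 kg.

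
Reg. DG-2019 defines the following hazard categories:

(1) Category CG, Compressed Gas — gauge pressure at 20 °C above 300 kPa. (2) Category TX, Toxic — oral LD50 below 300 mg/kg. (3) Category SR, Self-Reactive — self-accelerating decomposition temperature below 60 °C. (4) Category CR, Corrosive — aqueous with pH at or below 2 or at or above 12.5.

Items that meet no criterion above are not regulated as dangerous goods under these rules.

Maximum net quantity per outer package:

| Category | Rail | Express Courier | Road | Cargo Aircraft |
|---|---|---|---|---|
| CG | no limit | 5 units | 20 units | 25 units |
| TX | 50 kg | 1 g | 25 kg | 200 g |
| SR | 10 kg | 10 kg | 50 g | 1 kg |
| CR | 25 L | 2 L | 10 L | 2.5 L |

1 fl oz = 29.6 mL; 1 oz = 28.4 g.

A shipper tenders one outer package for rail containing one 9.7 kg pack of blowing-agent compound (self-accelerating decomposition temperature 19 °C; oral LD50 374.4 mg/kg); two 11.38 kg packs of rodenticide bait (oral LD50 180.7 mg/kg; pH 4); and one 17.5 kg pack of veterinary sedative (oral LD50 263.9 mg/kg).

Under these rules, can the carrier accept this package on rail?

The blowing-agent compound has self-accelerating decomposition temperature 19 °C, which is < 60 °C, so it is Category SR (Self-Reactive).
Rodenticide bait: oral LD50 180.7 mg/kg < 300 mg/kg → Category TX (Toxic).
The veterinary sedative has oral LD50 263.9 mg/kg, which is < 300 mg/kg, so it is Category TX (Toxic).
Total Category TX: (two 11.38 kg packs = 22.76 kg) + 17.5 kg = 40.26 kg.
40.26 kg is within the rail limit of 50 kg for Category TX.
Category SR quantity: 9.7 kg.
9.7 kg is within the rail limit of 10 kg for Category SR.
Every hazard category is within its rail limit and no segregation rule is violated.

Yes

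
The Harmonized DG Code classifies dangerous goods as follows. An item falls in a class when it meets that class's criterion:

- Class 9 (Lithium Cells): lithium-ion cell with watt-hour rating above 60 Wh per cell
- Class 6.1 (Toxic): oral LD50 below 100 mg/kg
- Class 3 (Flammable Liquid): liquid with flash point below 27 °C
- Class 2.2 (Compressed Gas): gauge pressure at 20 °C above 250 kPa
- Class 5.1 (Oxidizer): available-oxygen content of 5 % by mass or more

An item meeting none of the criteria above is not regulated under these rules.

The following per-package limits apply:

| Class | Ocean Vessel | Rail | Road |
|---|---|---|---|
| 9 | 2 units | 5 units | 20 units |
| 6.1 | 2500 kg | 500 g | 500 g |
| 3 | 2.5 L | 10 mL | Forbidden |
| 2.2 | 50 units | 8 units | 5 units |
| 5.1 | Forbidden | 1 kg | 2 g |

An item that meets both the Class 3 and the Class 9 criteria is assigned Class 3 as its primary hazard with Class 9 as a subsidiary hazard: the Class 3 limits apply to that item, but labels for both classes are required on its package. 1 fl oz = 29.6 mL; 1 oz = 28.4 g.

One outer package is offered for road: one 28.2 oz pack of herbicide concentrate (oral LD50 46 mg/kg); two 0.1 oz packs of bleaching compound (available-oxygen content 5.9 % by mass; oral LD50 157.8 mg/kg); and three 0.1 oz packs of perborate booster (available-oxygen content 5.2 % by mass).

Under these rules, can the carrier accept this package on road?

No

The herbicide concentrate has oral LD50 46 mg/kg, which is < 100 mg/kg, so it is Class 6.1 (Toxic).
Available-oxygen content 5.9 % by mass meets the Class 5.1 criterion (Oxidizer), so the bleaching compound is Class 5.1.
With available-oxygen content 5.2 % by mass (≥ 5 % by mass), the perborate booster falls in Class 5.1.
Total Class 5.1: (two 0.1 oz packs = 5.68 g) + (three 0.1 oz packs = 8.52 g) = 14.2 g.
14.2 g exceeds the road limit of 2 g for Class 5.1.
Class 6.1 quantity: one 28.2 oz pack = 800.88 g.
800.88 g exceeds the road limit of 500 g for Class 6.1.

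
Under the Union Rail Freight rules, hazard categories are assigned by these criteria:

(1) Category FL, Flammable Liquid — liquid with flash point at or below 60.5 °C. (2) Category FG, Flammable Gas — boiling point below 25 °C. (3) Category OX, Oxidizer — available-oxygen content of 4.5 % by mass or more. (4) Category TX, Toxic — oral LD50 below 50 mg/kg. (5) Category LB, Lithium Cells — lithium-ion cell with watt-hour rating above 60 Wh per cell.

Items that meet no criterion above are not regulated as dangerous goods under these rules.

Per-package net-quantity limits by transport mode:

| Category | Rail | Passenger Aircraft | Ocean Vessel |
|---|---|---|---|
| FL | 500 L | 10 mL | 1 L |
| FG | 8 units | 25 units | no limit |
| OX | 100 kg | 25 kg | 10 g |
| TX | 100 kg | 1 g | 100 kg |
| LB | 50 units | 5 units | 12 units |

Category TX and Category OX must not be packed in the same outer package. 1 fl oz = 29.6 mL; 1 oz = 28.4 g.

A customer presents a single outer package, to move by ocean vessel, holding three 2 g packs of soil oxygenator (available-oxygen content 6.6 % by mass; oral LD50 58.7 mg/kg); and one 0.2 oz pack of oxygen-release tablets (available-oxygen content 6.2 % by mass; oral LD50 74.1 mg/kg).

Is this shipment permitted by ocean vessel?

No

Soil oxygenator: available-oxygen content 6.6 % by mass ≥ 4.5 % by mass → Category OX (Oxidizer).
Available-oxygen content 6.2 % by mass meets the Category OX criterion (Oxidizer), so the oxygen-release tablets are Category OX.
Total Category OX: (three 2 g packs = 6 g) + (one 0.2 oz pack = 5.68 g) = 11.68 g.
11.68 g > 10 g (ocean vessel limit, Category OX) — over the limit.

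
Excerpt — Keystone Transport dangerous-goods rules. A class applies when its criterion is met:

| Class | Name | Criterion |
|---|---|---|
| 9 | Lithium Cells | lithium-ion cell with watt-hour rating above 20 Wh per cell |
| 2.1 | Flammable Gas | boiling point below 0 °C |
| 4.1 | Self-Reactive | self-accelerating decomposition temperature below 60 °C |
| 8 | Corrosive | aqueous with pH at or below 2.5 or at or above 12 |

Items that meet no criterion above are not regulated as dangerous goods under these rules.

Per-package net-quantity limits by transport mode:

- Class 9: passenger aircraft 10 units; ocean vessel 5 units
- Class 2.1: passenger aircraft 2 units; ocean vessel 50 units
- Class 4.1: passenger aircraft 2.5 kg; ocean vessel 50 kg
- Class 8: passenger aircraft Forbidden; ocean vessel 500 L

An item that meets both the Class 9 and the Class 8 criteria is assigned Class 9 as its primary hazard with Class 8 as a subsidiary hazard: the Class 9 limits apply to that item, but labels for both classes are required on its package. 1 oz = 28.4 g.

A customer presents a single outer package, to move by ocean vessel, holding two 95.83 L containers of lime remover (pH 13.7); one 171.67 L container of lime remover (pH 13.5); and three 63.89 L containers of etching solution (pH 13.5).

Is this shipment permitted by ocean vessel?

The lime remover has pH 13.7, which is ≥ 12, so it is Class 8 (Corrosive).
The lime remover has pH 13.5, which is ≥ 12, so it is Class 8 (Corrosive).
pH 13.5 meets the Class 8 criterion (Corrosive), so the etching solution is Class 8.
Class 8 net quantity: (two 95.83 L containers = 191.66 L) + 171.67 L + (three 63.89 L containers = 191.67 L) = 555 L.
That exceeds the Class 8 ocean vessel limit of 500 L.

No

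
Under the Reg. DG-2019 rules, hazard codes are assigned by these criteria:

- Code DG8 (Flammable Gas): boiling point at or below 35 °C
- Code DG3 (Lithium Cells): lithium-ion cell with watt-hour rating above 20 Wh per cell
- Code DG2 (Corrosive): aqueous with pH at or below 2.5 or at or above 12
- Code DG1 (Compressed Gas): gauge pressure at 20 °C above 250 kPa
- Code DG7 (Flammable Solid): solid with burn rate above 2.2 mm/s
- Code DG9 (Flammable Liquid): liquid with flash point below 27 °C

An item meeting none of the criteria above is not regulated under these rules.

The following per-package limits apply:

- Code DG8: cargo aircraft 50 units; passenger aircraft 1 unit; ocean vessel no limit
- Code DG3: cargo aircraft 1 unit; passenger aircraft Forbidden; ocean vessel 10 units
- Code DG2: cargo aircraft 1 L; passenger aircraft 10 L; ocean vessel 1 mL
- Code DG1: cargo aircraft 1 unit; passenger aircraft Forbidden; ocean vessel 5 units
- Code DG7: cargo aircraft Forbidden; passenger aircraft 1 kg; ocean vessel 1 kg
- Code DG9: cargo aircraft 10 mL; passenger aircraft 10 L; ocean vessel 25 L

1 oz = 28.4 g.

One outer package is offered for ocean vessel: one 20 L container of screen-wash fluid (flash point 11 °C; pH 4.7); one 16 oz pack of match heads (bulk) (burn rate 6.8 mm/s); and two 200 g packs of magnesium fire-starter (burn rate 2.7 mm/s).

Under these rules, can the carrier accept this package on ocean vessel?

The screen-wash fluid has flash point 11 °C, which is < 27 °C, so it is Code DG9 (Flammable Liquid).
With burn rate 6.8 mm/s (> 2.2 mm/s), the match heads (bulk) fall in Code DG7.
Magnesium fire-starter: burn rate 2.7 mm/s > 2.2 mm/s → Code DG7 (Flammable Solid).
Total Code DG7: (one 16 oz pack = 454.4 g) + (two 200 g packs = 400 g) = 854.4 g.
That is within the Code DG7 ocean vessel limit of 1 kg.
Code DG9 quantity: 20 L.
20 L is within the ocean vessel limit of 25 L for Code DG9.
Every hazard code is within its ocean vessel limit and no segregation rule is violated.

Yes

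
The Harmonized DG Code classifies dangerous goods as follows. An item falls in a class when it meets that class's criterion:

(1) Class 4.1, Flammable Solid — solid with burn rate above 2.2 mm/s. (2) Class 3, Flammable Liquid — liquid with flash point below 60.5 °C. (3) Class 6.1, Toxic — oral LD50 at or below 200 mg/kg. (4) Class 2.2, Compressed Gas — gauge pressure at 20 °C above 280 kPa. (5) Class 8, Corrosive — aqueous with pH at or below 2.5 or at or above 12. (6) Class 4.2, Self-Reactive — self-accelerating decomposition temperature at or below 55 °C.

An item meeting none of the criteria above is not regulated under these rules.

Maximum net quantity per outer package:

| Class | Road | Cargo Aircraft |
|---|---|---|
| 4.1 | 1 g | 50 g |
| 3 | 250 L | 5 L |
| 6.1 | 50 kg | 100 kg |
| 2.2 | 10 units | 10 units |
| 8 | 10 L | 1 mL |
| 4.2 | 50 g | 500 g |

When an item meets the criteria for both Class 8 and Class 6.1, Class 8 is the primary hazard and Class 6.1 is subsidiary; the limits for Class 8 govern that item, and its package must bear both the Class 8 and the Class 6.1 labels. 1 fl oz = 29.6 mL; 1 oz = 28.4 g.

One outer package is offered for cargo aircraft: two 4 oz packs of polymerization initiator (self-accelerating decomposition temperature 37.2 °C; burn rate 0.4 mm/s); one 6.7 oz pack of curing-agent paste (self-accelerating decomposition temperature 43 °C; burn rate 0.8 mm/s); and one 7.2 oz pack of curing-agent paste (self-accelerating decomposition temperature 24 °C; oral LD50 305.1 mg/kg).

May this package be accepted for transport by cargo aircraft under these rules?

No

The polymerization initiator has self-accelerating decomposition temperature 37.2 °C, which is ≤ 55 °C, so it is Class 4.2 (Self-Reactive).
The curing-agent paste has self-accelerating decomposition temperature 43 °C, which is ≤ 55 °C, so it is Class 4.2 (Self-Reactive).
Self-accelerating decomposition temperature 24 °C meets the Class 4.2 criterion (Self-Reactive), so the curing-agent paste is Class 4.2.
Class 4.2 net quantity: (two 4 oz packs = 227.2 g) + (one 6.7 oz pack = 190.28 g) + (one 7.2 oz pack = 204.48 g) = 621.96 g.
That exceeds the Class 4.2 cargo aircraft limit of 500 g.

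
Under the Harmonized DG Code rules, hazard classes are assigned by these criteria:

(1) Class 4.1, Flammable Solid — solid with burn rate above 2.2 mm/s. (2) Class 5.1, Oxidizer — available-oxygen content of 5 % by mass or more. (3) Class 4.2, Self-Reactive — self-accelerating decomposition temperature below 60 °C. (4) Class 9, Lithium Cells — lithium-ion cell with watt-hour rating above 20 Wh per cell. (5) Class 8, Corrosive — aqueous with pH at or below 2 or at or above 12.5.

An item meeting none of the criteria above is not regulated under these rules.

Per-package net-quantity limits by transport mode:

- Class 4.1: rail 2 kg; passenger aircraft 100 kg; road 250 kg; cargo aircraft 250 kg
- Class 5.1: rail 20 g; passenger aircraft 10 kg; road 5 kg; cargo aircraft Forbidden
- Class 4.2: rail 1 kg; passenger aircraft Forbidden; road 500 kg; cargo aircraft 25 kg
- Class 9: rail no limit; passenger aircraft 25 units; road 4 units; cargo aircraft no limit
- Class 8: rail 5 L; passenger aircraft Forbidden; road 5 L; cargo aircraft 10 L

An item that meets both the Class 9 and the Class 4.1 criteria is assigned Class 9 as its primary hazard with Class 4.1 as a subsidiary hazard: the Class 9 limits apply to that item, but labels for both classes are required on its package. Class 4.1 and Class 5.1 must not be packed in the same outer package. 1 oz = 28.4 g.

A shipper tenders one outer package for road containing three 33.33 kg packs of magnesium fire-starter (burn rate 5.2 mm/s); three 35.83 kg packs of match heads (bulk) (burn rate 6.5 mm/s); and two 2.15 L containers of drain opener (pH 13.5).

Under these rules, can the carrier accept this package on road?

Burn rate 5.2 mm/s meets the Class 4.1 criterion (Flammable Solid), so the magnesium fire-starter is Class 4.1.
Burn rate 6.5 mm/s meets the Class 4.1 criterion (Flammable Solid), so the match heads (bulk) are Class 4.1.
Drain opener: pH 13.5 ≥ 12.5 → Class 8 (Corrosive).
Class 8 quantity: two 2.15 L containers = 4.3 L.
4.3 L is within the road limit of 5 L for Class 8.
Total Class 4.1: (three 33.33 kg packs = 99.99 kg) + (three 35.83 kg packs = 107.49 kg) = 207.48 kg.
207.48 kg ≤ 250 kg (road limit, Class 4.1) — within limit.
The segregation rule (Class 4.1 with Class 5.1) does not apply to Class 8 with Class 4.1.
Every hazard class is within its road limit and no segregation rule is violated.

Yes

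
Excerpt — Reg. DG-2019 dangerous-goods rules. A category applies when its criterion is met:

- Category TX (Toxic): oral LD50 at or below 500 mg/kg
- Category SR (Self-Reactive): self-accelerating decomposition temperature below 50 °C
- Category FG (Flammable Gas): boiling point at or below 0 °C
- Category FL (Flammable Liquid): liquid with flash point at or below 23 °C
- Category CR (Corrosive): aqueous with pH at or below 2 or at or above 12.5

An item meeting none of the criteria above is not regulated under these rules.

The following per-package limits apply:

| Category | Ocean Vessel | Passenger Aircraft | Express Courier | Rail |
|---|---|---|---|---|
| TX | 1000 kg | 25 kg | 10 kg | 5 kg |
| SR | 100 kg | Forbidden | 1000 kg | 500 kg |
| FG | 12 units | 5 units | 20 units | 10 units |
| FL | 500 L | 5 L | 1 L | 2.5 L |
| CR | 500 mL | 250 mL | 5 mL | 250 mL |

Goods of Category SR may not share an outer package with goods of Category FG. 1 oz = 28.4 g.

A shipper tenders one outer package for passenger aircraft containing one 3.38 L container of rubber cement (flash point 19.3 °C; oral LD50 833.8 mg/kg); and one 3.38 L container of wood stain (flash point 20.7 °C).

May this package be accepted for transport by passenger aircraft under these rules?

With flash point 19.3 °C (≤ 23 °C), the rubber cement falls in Category FL.
Wood stain: flash point 20.7 °C ≤ 23 °C → Category FL (Flammable Liquid).
Total Category FL: 3.38 L + 3.38 L = 6.76 L.
6.76 L exceeds the passenger aircraft limit of 5 L for Category FL.

No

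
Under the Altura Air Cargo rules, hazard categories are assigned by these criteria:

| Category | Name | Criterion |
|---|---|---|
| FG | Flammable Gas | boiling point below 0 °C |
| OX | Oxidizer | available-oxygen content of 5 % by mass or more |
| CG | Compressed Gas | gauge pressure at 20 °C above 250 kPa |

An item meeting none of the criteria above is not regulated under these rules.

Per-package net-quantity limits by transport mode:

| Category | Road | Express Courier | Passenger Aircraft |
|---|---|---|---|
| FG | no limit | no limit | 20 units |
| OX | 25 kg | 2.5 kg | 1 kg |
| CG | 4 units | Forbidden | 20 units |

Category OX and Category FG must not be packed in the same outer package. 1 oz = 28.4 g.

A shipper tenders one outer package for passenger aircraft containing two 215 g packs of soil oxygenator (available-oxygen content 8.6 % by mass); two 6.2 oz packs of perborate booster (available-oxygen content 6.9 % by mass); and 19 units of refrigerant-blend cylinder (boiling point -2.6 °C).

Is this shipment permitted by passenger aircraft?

No

Available-oxygen content 8.6 % by mass meets the Category OX criterion (Oxidizer), so the soil oxygenator is Category OX.
The perborate booster has available-oxygen content 6.9 % by mass, which is ≥ 5 % by mass, so it is Category OX (Oxidizer).
Refrigerant-blend cylinder: boiling point -2.6 °C < 0 °C → Category FG (Flammable Gas).
Total Category OX: (two 215 g packs = 430 g) + (two 6.2 oz packs = 352.16 g) = 782.16 g.
That is within the Category OX passenger aircraft limit of 1 kg.
Category FG quantity: 19 units.
That is within the Category FG passenger aircraft limit of 20 units.
Category OX and Category FG may not share an outer package.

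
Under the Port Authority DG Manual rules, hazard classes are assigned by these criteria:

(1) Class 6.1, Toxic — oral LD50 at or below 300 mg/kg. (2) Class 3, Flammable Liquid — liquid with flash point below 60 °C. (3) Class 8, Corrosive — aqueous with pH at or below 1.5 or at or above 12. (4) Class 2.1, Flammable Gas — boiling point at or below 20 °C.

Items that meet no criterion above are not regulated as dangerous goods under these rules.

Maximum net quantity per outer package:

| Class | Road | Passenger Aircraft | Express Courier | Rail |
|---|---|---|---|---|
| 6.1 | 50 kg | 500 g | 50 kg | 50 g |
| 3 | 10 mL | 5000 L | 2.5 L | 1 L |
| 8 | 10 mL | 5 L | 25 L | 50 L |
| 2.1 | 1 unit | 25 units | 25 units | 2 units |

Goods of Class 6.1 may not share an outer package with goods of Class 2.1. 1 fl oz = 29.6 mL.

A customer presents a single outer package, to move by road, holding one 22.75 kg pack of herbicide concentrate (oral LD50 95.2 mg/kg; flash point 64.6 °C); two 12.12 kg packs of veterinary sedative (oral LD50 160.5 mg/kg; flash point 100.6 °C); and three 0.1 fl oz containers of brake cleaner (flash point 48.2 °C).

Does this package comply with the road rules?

Yes

Oral LD50 95.2 mg/kg meets the Class 6.1 criterion (Toxic), so the herbicide concentrate is Class 6.1.
The veterinary sedative has oral LD50 160.5 mg/kg, which is ≤ 300 mg/kg, so it is Class 6.1 (Toxic).
Brake cleaner: flash point 48.2 °C < 60 °C → Class 3 (Flammable Liquid).
Total Class 6.1: 22.75 kg + (two 12.12 kg packs = 24.24 kg) = 46.99 kg.
46.99 kg ≤ 50 kg (road limit, Class 6.1) — within limit.
Class 3 quantity: three 0.1 fl oz containers = 8.88 mL.
That is within the Class 3 road limit of 10 mL.
The segregation rule (Class 6.1 with Class 2.1) does not apply to Class 6.1 with Class 3.
Every hazard class is within its road limit and no segregation rule is violated.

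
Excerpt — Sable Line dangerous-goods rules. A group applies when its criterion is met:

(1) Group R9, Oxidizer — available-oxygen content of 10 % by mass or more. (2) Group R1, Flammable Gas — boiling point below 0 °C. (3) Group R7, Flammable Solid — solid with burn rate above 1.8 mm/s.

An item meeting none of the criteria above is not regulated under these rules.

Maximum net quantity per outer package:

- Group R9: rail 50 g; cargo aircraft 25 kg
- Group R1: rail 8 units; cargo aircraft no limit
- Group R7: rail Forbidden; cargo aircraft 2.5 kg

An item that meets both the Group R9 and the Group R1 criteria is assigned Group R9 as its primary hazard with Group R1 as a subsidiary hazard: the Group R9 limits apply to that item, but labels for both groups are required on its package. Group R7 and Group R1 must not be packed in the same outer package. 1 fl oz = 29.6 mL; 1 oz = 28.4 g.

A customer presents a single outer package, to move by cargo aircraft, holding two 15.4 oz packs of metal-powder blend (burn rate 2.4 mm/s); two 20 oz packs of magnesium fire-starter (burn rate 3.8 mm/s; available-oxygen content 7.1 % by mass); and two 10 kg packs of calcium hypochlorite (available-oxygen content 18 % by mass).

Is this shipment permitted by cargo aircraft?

Yes

The metal-powder blend has burn rate 2.4 mm/s, which is > 1.8 mm/s, so it is Group R7 (Flammable Solid).
The magnesium fire-starter has burn rate 3.8 mm/s, which is > 1.8 mm/s, so it is Group R7 (Flammable Solid).
Calcium hypochlorite: available-oxygen content 18 % by mass ≥ 10 % by mass → Group R9 (Oxidizer).
Group R7 net quantity: (two 15.4 oz packs = 874.72 g) + (two 20 oz packs = 1.136 kg) = 2010.72 g.
2010.72 g ≤ 2.5 kg (cargo aircraft limit, Group R7) — within limit.
Group R9 quantity: two 10 kg packs = 20 kg.
That is within the Group R9 cargo aircraft limit of 25 kg.
The segregation rule (Group R7 with Group R1) does not apply to Group R7 with Group R9.
Every hazard group is within its cargo aircraft limit and no segregation rule is violated.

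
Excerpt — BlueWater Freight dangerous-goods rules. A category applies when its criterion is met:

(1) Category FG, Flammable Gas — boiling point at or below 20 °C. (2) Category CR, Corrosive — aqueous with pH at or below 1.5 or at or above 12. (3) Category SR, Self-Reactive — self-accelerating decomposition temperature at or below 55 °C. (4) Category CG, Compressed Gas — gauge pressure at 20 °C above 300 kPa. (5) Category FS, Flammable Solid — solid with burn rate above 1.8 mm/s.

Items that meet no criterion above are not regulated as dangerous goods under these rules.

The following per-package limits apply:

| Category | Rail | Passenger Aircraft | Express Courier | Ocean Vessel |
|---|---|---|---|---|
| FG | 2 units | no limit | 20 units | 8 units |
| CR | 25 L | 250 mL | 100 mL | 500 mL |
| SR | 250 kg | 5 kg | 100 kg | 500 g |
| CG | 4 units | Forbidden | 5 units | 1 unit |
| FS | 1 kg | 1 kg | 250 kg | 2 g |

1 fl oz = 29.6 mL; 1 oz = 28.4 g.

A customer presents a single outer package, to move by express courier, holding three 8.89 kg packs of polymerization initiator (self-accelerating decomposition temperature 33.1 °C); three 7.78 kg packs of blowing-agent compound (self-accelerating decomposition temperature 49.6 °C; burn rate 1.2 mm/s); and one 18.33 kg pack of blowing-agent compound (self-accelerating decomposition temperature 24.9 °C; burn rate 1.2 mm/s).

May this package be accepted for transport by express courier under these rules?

Self-accelerating decomposition temperature 33.1 °C meets the Category SR criterion (Self-Reactive), so the polymerization initiator is Category SR.
The blowing-agent compound has self-accelerating decomposition temperature 49.6 °C, which is ≤ 55 °C, so it is Category SR (Self-Reactive).
Self-accelerating decomposition temperature 24.9 °C meets the Category SR criterion (Self-Reactive), so the blowing-agent compound is Category SR.
Total Category SR: (three 8.89 kg packs = 26.67 kg) + (three 7.78 kg packs = 23.34 kg) + 18.33 kg = 68.34 kg.
68.34 kg ≤ 100 kg (express courier limit, Category SR) — within limit.

Yes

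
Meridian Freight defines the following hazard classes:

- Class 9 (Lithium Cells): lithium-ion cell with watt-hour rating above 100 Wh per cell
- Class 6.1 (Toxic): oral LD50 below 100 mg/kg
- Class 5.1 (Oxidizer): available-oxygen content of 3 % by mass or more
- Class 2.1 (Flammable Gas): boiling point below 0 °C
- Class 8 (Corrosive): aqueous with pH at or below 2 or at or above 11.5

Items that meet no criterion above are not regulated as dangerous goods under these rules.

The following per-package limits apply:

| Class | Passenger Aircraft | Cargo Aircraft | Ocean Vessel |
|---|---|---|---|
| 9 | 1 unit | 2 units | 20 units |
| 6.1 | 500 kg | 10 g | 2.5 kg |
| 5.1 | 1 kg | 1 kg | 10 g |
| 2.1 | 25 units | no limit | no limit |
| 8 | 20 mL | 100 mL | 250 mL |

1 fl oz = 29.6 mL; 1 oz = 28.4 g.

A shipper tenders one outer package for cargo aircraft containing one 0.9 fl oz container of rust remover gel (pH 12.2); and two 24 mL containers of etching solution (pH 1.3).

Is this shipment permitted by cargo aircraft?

Yes

The rust remover gel has pH 12.2, which is ≥ 11.5, so it is Class 8 (Corrosive).
With pH 1.3 (≤ 2), the etching solution falls in Class 8.
Total Class 8: (one 0.9 fl oz container = 26.64 mL) + (two 24 mL containers = 48 mL) = 74.64 mL.
That is within the Class 8 cargo aircraft limit of 100 mL.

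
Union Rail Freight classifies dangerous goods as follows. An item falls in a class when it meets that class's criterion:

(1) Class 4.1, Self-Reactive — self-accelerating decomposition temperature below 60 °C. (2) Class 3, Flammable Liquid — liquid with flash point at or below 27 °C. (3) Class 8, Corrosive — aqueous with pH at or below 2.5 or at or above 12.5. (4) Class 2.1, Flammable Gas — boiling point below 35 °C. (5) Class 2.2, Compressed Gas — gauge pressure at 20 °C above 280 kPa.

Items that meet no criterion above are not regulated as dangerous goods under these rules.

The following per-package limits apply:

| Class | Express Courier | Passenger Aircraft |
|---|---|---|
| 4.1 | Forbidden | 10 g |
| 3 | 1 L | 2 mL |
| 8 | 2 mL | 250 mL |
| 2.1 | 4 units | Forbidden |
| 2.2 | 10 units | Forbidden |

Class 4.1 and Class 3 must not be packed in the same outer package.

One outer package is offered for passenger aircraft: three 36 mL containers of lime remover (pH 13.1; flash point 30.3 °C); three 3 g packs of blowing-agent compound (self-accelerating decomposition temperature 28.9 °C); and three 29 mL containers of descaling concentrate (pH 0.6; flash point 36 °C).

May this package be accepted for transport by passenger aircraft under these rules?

Yes

pH 13.1 meets the Class 8 criterion (Corrosive), so the lime remover is Class 8.
The blowing-agent compound has self-accelerating decomposition temperature 28.9 °C, which is < 60 °C, so it is Class 4.1 (Self-Reactive).
Descaling concentrate: pH 0.6 ≤ 2.5 → Class 8 (Corrosive).
Class 4.1 quantity: three 3 g packs = 9 g.
9 g ≤ 10 g (passenger aircraft limit, Class 4.1) — within limit.
Total Class 8: (three 36 mL containers = 108 mL) + (three 29 mL containers = 87 mL) = 195 mL.
195 mL is within the passenger aircraft limit of 250 mL for Class 8.
The segregation rule (Class 4.1 with Class 3) does not apply to Class 4.1 with Class 8.
Every hazard class is within its passenger aircraft limit and no segregation rule is violated.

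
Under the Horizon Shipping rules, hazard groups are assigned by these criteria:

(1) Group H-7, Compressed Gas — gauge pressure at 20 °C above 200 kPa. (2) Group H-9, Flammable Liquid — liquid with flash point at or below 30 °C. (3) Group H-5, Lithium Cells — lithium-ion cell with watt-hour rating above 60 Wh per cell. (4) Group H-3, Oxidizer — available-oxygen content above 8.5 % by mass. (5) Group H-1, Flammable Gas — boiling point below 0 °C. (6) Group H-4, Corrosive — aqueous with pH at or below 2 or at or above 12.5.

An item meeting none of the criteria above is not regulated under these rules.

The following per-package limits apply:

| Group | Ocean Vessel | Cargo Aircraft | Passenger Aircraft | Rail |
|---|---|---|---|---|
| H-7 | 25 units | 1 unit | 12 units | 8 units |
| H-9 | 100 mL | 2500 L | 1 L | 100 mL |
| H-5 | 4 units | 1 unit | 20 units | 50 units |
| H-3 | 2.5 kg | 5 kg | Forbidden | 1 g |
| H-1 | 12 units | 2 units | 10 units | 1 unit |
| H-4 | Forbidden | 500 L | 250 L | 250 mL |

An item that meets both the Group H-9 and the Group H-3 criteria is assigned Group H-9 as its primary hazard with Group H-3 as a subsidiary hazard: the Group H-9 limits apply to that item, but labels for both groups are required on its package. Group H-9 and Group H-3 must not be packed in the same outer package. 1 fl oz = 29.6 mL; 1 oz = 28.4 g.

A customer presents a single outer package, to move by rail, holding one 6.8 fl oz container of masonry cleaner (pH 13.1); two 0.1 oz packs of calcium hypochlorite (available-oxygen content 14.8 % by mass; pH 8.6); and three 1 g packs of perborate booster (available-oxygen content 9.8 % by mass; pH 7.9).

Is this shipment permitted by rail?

No

pH 13.1 meets the Group H-4 criterion (Corrosive), so the masonry cleaner is Group H-4.
Calcium hypochlorite: available-oxygen content 14.8 % by mass > 8.5 % by mass → Group H-3 (Oxidizer).
The perborate booster has available-oxygen content 9.8 % by mass, which is > 8.5 % by mass, so it is Group H-3 (Oxidizer).
Total Group H-3: (two 0.1 oz packs = 5.68 g) + (three 1 g packs = 3 g) = 8.68 g.
That exceeds the Group H-3 rail limit of 1 g.
Group H-4 quantity: one 6.8 fl oz container = 201.28 mL.
That is within the Group H-4 rail limit of 250 mL.
The segregation rule (Group H-9 with Group H-3) does not apply to Group H-3 with Group H-4.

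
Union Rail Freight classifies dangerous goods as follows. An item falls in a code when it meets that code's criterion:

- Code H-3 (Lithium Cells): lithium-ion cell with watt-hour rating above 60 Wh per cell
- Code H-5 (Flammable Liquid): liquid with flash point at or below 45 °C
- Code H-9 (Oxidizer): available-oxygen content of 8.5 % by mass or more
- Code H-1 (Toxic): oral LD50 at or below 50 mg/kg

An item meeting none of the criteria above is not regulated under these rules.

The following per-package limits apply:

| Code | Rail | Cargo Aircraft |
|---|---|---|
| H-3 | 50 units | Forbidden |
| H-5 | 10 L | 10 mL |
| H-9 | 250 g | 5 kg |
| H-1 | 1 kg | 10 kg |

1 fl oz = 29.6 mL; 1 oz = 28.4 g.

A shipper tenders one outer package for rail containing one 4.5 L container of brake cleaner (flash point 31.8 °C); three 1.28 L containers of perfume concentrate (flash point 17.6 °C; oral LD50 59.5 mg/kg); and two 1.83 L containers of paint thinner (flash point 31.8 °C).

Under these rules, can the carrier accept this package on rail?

No

Brake cleaner: flash point 31.8 °C ≤ 45 °C → Code H-5 (Flammable Liquid).
The perfume concentrate has flash point 17.6 °C, which is ≤ 45 °C, so it is Code H-5 (Flammable Liquid).
Flash point 31.8 °C meets the Code H-5 criterion (Flammable Liquid), so the paint thinner is Code H-5.
Code H-5 net quantity: 4.5 L + (three 1.28 L containers = 3.84 L) + (two 1.83 L containers = 3.66 L) = 12 L.
12 L exceeds the rail limit of 10 L for Code H-5.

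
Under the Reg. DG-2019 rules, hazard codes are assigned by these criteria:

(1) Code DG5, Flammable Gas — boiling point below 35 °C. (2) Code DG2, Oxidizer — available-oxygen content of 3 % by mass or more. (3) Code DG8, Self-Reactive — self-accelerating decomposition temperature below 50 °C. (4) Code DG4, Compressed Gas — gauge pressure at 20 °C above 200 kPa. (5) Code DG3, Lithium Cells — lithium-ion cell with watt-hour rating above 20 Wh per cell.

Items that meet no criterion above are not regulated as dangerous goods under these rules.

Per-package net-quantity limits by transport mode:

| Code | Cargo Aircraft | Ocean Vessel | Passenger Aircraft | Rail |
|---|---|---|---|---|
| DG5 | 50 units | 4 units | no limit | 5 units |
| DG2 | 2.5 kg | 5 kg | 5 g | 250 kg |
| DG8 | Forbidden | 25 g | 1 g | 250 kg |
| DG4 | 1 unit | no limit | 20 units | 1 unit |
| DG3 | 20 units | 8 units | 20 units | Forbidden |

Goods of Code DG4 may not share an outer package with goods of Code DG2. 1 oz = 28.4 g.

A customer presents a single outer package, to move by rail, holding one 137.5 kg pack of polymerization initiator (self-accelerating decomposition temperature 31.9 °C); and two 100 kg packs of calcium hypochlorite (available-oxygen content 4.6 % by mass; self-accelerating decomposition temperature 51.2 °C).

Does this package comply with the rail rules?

With self-accelerating decomposition temperature 31.9 °C (< 50 °C), the polymerization initiator falls in Code DG8.
With available-oxygen content 4.6 % by mass (≥ 3 % by mass), the calcium hypochlorite falls in Code DG2.
Code DG2 quantity: two 100 kg packs = 200 kg.
200 kg is within the rail limit of 250 kg for Code DG2.
Code DG8 quantity: 137.5 kg.
137.5 kg ≤ 250 kg (rail limit, Code DG8) — within limit.
The segregation rule (Code DG4 with Code DG2) does not apply to Code DG2 with Code DG8.
Every hazard code is within its rail limit and no segregation rule is violated.

Yes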